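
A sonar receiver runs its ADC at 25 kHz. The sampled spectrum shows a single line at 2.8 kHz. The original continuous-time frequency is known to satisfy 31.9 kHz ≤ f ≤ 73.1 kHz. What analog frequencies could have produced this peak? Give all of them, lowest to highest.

47.2 kHz, 52.8 kHz, 72.2 kHz

Frequencies that alias to 2.8 kHz are k·fs ± 2.8 kHz for integer k ≥ 0.
k=0: 2.8 kHz.
k=1: 22.2 kHz, 27.8 kHz.
k=2: 47.2 kHz, 52.8 kHz.
k=3: 72.2 kHz, 77.8 kHz.
k=4: 97.2 kHz, 102.8 kHz.
Within [31.9 kHz, 73.1 kHz]: 47.2 kHz, 52.8 kHz, 72.2 kHz.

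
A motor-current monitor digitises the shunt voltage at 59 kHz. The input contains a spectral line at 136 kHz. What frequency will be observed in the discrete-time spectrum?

136 kHz mod fs = 18 kHz.
18 kHz ≤ fs/2 = 29.5 kHz, appears at 18 kHz.

18 kHz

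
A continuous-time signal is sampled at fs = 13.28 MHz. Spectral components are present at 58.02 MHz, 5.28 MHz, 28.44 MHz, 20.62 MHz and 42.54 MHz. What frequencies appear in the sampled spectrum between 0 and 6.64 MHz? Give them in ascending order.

fs/2 = 6.64 MHz.
58.02 MHz mod fs = 4.9 MHz.
4.9 MHz ≤ fs/2 = 6.64 MHz, appears at 4.9 MHz.
5.28 MHz ≤ fs/2 = 6.64 MHz, passes unchanged.
28.44 MHz mod fs = 1.88 MHz.
1.88 MHz ≤ fs/2 = 6.64 MHz, appears at 1.88 MHz.
20.62 MHz mod fs = 7.34 MHz.
7.34 MHz > fs/2 = 6.64 MHz, folds to fs − 7.34 MHz = 5.94 MHz.
42.54 MHz mod fs = 2.7 MHz.
2.7 MHz ≤ fs/2 = 6.64 MHz, appears at 2.7 MHz.
Distinct values: {1.88 MHz, 2.7 MHz, 4.9 MHz, 5.28 MHz, 5.94 MHz}.

1.88 MHz, 2.7 MHz, 4.9 MHz, 5.28 MHz, 5.94 MHz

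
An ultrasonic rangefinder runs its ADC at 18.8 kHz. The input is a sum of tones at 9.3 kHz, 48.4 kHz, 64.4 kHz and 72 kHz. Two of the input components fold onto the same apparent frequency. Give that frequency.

8 kHz

fs/2 = 9.4 kHz.
9.3 kHz ≤ fs/2 = 9.4 kHz, passes unchanged.
48.4 kHz mod fs = 10.8 kHz.
10.8 kHz > fs/2 = 9.4 kHz, folds to fs − 10.8 kHz = 8 kHz.
64.4 kHz mod fs = 8 kHz.
8 kHz ≤ fs/2 = 9.4 kHz, appears at 8 kHz.
72 kHz mod fs = 15.6 kHz.
15.6 kHz > fs/2 = 9.4 kHz, folds to fs − 15.6 kHz = 3.2 kHz.
48.4 kHz and 64.4 kHz both map to 8 kHz.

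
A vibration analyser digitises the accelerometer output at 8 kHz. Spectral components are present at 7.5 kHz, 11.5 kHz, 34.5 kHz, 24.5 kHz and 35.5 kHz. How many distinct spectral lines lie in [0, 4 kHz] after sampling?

fs/2 = 4 kHz.
7.5 kHz > fs/2 = 4 kHz, folds to fs − 7.5 kHz = 0.5 kHz.
11.5 kHz mod fs = 3.5 kHz.
3.5 kHz ≤ fs/2 = 4 kHz, appears at 3.5 kHz.
34.5 kHz mod fs = 2.5 kHz.
2.5 kHz ≤ fs/2 = 4 kHz, appears at 2.5 kHz.
24.5 kHz mod fs = 0.5 kHz.
0.5 kHz ≤ fs/2 = 4 kHz, appears at 0.5 kHz.
35.5 kHz mod fs = 3.5 kHz.
3.5 kHz ≤ fs/2 = 4 kHz, appears at 3.5 kHz.
Distinct values: {0.5 kHz, 2.5 kHz, 3.5 kHz} → 3.

3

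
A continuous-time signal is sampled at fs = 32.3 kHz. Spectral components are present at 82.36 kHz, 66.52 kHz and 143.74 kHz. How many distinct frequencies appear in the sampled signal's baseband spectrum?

2

fs/2 = 16.15 kHz.
82.36 kHz mod fs = 17.76 kHz.
17.76 kHz > fs/2 = 16.15 kHz, folds to fs − 17.76 kHz = 14.54 kHz.
66.52 kHz mod fs = 1.92 kHz.
1.92 kHz ≤ fs/2 = 16.15 kHz, appears at 1.92 kHz.
143.74 kHz mod fs = 14.54 kHz.
14.54 kHz ≤ fs/2 = 16.15 kHz, appears at 14.54 kHz.
Distinct values: {1.92 kHz, 14.54 kHz} → 2.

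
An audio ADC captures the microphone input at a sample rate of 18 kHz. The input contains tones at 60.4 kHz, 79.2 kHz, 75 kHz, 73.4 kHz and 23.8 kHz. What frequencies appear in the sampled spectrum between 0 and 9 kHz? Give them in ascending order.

1.4 kHz, 3 kHz, 5.8 kHz, 6.4 kHz, 7.2 kHz

fs/2 = 9 kHz.
60.4 kHz mod fs = 6.4 kHz.
6.4 kHz ≤ fs/2 = 9 kHz, appears at 6.4 kHz.
79.2 kHz mod fs = 7.2 kHz.
7.2 kHz ≤ fs/2 = 9 kHz, appears at 7.2 kHz.
75 kHz mod fs = 3 kHz.
3 kHz ≤ fs/2 = 9 kHz, appears at 3 kHz.
73.4 kHz mod fs = 1.4 kHz.
1.4 kHz ≤ fs/2 = 9 kHz, appears at 1.4 kHz.
23.8 kHz mod fs = 5.8 kHz.
5.8 kHz ≤ fs/2 = 9 kHz, appears at 5.8 kHz.
Distinct values: {1.4 kHz, 3 kHz, 5.8 kHz, 6.4 kHz, 7.2 kHz}.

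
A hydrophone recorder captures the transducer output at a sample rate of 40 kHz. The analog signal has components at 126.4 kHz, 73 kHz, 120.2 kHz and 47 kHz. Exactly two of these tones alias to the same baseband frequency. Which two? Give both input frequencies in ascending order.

47 kHz, 73 kHz

fs/2 = 20 kHz.
126.4 kHz mod fs = 6.4 kHz.
6.4 kHz ≤ fs/2 = 20 kHz, appears at 6.4 kHz.
73 kHz mod fs = 33 kHz.
33 kHz > fs/2 = 20 kHz, folds to fs − 33 kHz = 7 kHz.
120.2 kHz mod fs = 0.2 kHz.
0.2 kHz ≤ fs/2 = 20 kHz, appears at 0.2 kHz.
47 kHz mod fs = 7 kHz.
7 kHz ≤ fs/2 = 20 kHz, appears at 7 kHz.
47 kHz and 73 kHz both map to 7 kHz.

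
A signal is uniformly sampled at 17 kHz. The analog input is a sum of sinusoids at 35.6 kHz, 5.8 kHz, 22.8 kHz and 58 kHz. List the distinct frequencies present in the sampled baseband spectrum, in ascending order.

fs/2 = 8.5 kHz.
35.6 kHz mod fs = 1.6 kHz.
1.6 kHz ≤ fs/2 = 8.5 kHz, appears at 1.6 kHz.
5.8 kHz ≤ fs/2 = 8.5 kHz, passes unchanged.
22.8 kHz mod fs = 5.8 kHz.
5.8 kHz ≤ fs/2 = 8.5 kHz, appears at 5.8 kHz.
58 kHz mod fs = 7 kHz.
7 kHz ≤ fs/2 = 8.5 kHz, appears at 7 kHz.
Distinct values: {1.6 kHz, 5.8 kHz, 7 kHz}.

1.6 kHz, 5.8 kHz, 7 kHz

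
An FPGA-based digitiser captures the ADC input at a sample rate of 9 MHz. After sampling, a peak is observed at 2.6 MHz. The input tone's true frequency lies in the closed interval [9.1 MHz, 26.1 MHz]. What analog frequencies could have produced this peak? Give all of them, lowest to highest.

Frequencies that alias to 2.6 MHz are k·fs ± 2.6 MHz for integer k ≥ 0.
k=0: 2.6 MHz.
k=1: 6.4 MHz, 11.6 MHz.
k=2: 15.4 MHz, 20.6 MHz.
k=3: 24.4 MHz, 29.6 MHz.
k=4: 33.4 MHz, 38.6 MHz.
Within [9.1 MHz, 26.1 MHz]: 11.6 MHz, 15.4 MHz, 20.6 MHz, 24.4 MHz.

11.6 MHz, 15.4 MHz, 20.6 MHz, 24.4 MHz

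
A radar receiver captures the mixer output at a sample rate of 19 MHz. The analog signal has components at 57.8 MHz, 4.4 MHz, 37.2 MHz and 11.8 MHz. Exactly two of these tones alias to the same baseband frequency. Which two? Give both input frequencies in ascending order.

fs/2 = 9.5 MHz.
57.8 MHz mod fs = 0.8 MHz.
0.8 MHz ≤ fs/2 = 9.5 MHz, appears at 0.8 MHz.
4.4 MHz ≤ fs/2 = 9.5 MHz, passes unchanged.
37.2 MHz mod fs = 18.2 MHz.
18.2 MHz > fs/2 = 9.5 MHz, folds to fs − 18.2 MHz = 0.8 MHz.
11.8 MHz > fs/2 = 9.5 MHz, folds to fs − 11.8 MHz = 7.2 MHz.
37.2 MHz and 57.8 MHz both map to 0.8 MHz.

37.2 MHz, 57.8 MHz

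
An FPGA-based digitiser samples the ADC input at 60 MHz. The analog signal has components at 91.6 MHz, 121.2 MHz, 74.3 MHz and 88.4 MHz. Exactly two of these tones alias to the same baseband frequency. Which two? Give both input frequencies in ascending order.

fs/2 = 30 MHz.
91.6 MHz mod fs = 31.6 MHz.
31.6 MHz > fs/2 = 30 MHz, folds to fs − 31.6 MHz = 28.4 MHz.
121.2 MHz mod fs = 1.2 MHz.
1.2 MHz ≤ fs/2 = 30 MHz, appears at 1.2 MHz.
74.3 MHz mod fs = 14.3 MHz.
14.3 MHz ≤ fs/2 = 30 MHz, appears at 14.3 MHz.
88.4 MHz mod fs = 28.4 MHz.
28.4 MHz ≤ fs/2 = 30 MHz, appears at 28.4 MHz.
88.4 MHz and 91.6 MHz both map to 28.4 MHz.

88.4 MHz, 91.6 MHz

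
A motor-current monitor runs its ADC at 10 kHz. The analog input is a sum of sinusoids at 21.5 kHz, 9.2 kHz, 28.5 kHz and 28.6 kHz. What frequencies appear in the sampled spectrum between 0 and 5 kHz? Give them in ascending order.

0.8 kHz, 1.4 kHz, 1.5 kHz

fs/2 = 5 kHz.
21.5 kHz mod fs = 1.5 kHz.
1.5 kHz ≤ fs/2 = 5 kHz, appears at 1.5 kHz.
9.2 kHz > fs/2 = 5 kHz, folds to fs − 9.2 kHz = 0.8 kHz.
28.5 kHz mod fs = 8.5 kHz.
8.5 kHz > fs/2 = 5 kHz, folds to fs − 8.5 kHz = 1.5 kHz.
28.6 kHz mod fs = 8.6 kHz.
8.6 kHz > fs/2 = 5 kHz, folds to fs − 8.6 kHz = 1.4 kHz.
Distinct values: {0.8 kHz, 1.4 kHz, 1.5 kHz}.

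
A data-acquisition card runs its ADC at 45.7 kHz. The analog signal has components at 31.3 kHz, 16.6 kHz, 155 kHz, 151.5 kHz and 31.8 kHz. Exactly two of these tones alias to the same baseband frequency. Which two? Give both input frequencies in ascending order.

31.3 kHz, 151.5 kHz

fs/2 = 22.85 kHz.
31.3 kHz > fs/2 = 22.85 kHz, folds to fs − 31.3 kHz = 14.4 kHz.
16.6 kHz ≤ fs/2 = 22.85 kHz, passes unchanged.
155 kHz mod fs = 17.9 kHz.
17.9 kHz ≤ fs/2 = 22.85 kHz, appears at 17.9 kHz.
151.5 kHz mod fs = 14.4 kHz.
14.4 kHz ≤ fs/2 = 22.85 kHz, appears at 14.4 kHz.
31.8 kHz > fs/2 = 22.85 kHz, folds to fs − 31.8 kHz = 13.9 kHz.
31.3 kHz and 151.5 kHz both map to 14.4 kHz.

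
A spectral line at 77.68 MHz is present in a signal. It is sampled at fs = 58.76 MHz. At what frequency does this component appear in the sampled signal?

18.92 MHz

77.68 MHz mod fs = 18.92 MHz.
18.92 MHz ≤ fs/2 = 29.38 MHz, appears at 18.92 MHz.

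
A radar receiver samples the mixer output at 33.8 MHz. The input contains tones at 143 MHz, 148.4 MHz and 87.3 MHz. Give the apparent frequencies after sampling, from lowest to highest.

fs/2 = 16.9 MHz.
143 MHz mod fs = 7.8 MHz.
7.8 MHz ≤ fs/2 = 16.9 MHz, appears at 7.8 MHz.
148.4 MHz mod fs = 13.2 MHz.
13.2 MHz ≤ fs/2 = 16.9 MHz, appears at 13.2 MHz.
87.3 MHz mod fs = 19.7 MHz.
19.7 MHz > fs/2 = 16.9 MHz, folds to fs − 19.7 MHz = 14.1 MHz.
Distinct values: {7.8 MHz, 13.2 MHz, 14.1 MHz}.

7.8 MHz, 13.2 MHz, 14.1 MHz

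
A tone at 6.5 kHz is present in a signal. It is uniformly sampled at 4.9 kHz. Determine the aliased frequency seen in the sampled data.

1.6 kHz

6.5 kHz mod fs = 1.6 kHz.
1.6 kHz ≤ fs/2 = 2.45 kHz, appears at 1.6 kHz.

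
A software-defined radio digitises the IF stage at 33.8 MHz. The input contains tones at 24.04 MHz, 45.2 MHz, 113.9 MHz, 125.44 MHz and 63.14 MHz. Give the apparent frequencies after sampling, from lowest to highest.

4.46 MHz, 9.76 MHz, 11.4 MHz, 12.5 MHz

fs/2 = 16.9 MHz.
24.04 MHz > fs/2 = 16.9 MHz, folds to fs − 24.04 MHz = 9.76 MHz.
45.2 MHz mod fs = 11.4 MHz.
11.4 MHz ≤ fs/2 = 16.9 MHz, appears at 11.4 MHz.
113.9 MHz mod fs = 12.5 MHz.
12.5 MHz ≤ fs/2 = 16.9 MHz, appears at 12.5 MHz.
125.44 MHz mod fs = 24.04 MHz.
24.04 MHz > fs/2 = 16.9 MHz, folds to fs − 24.04 MHz = 9.76 MHz.
63.14 MHz mod fs = 29.34 MHz.
29.34 MHz > fs/2 = 16.9 MHz, folds to fs − 29.34 MHz = 4.46 MHz.
Distinct values: {4.46 MHz, 9.76 MHz, 11.4 MHz, 12.5 MHz}.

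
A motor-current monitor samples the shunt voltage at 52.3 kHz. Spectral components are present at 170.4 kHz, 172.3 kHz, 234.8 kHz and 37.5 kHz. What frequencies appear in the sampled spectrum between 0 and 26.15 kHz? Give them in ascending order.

fs/2 = 26.15 kHz.
170.4 kHz mod fs = 13.5 kHz.
13.5 kHz ≤ fs/2 = 26.15 kHz, appears at 13.5 kHz.
172.3 kHz mod fs = 15.4 kHz.
15.4 kHz ≤ fs/2 = 26.15 kHz, appears at 15.4 kHz.
234.8 kHz mod fs = 25.6 kHz.
25.6 kHz ≤ fs/2 = 26.15 kHz, appears at 25.6 kHz.
37.5 kHz > fs/2 = 26.15 kHz, folds to fs − 37.5 kHz = 14.8 kHz.
Distinct values: {13.5 kHz, 14.8 kHz, 15.4 kHz, 25.6 kHz}.

13.5 kHz, 14.8 kHz, 15.4 kHz, 25.6 kHz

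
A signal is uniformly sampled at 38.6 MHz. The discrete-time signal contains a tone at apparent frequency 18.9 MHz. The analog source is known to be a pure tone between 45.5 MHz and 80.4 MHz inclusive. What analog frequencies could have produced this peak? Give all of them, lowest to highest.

57.5 MHz, 58.3 MHz

Frequencies that alias to 18.9 MHz are k·fs ± 18.9 MHz for integer k ≥ 0.
k=0: 18.9 MHz.
k=1: 19.7 MHz, 57.5 MHz.
k=2: 58.3 MHz, 96.1 MHz.
k=3: 96.9 MHz, 134.7 MHz.
Within [45.5 MHz, 80.4 MHz]: 57.5 MHz, 58.3 MHz.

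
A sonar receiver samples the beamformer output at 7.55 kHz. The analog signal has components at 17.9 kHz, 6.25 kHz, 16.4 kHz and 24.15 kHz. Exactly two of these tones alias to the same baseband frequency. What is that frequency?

fs/2 = 3.775 kHz.
17.9 kHz mod fs = 2.8 kHz.
2.8 kHz ≤ fs/2 = 3.775 kHz, appears at 2.8 kHz.
6.25 kHz > fs/2 = 3.775 kHz, folds to fs − 6.25 kHz = 1.3 kHz.
16.4 kHz mod fs = 1.3 kHz.
1.3 kHz ≤ fs/2 = 3.775 kHz, appears at 1.3 kHz.
24.15 kHz mod fs = 1.5 kHz.
1.5 kHz ≤ fs/2 = 3.775 kHz, appears at 1.5 kHz.
6.25 kHz and 16.4 kHz both map to 1.3 kHz.

1.3 kHz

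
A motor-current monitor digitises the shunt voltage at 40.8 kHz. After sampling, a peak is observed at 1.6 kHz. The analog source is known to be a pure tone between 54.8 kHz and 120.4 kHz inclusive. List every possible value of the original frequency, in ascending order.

Frequencies that alias to 1.6 kHz are k·fs ± 1.6 kHz for integer k ≥ 0.
k=0: 1.6 kHz.
k=1: 39.2 kHz, 42.4 kHz.
k=2: 80 kHz, 83.2 kHz.
k=3: 120.8 kHz, 124 kHz.
Within [54.8 kHz, 120.4 kHz]: 80 kHz, 83.2 kHz.

80 kHz, 83.2 kHz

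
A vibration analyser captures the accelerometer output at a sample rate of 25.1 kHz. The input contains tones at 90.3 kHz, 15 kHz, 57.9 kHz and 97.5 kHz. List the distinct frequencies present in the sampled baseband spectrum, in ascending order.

2.9 kHz, 7.7 kHz, 10.1 kHz

fs/2 = 12.55 kHz.
90.3 kHz mod fs = 15 kHz.
15 kHz > fs/2 = 12.55 kHz, folds to fs − 15 kHz = 10.1 kHz.
15 kHz > fs/2 = 12.55 kHz, folds to fs − 15 kHz = 10.1 kHz.
57.9 kHz mod fs = 7.7 kHz.
7.7 kHz ≤ fs/2 = 12.55 kHz, appears at 7.7 kHz.
97.5 kHz mod fs = 22.2 kHz.
22.2 kHz > fs/2 = 12.55 kHz, folds to fs − 22.2 kHz = 2.9 kHz.
Distinct values: {2.9 kHz, 7.7 kHz, 10.1 kHz}.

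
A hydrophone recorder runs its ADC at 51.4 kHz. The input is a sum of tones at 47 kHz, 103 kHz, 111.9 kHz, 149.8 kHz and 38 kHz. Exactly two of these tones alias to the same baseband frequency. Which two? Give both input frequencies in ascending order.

fs/2 = 25.7 kHz.
47 kHz > fs/2 = 25.7 kHz, folds to fs − 47 kHz = 4.4 kHz.
103 kHz mod fs = 0.2 kHz.
0.2 kHz ≤ fs/2 = 25.7 kHz, appears at 0.2 kHz.
111.9 kHz mod fs = 9.1 kHz.
9.1 kHz ≤ fs/2 = 25.7 kHz, appears at 9.1 kHz.
149.8 kHz mod fs = 47 kHz.
47 kHz > fs/2 = 25.7 kHz, folds to fs − 47 kHz = 4.4 kHz.
38 kHz > fs/2 = 25.7 kHz, folds to fs − 38 kHz = 13.4 kHz.
47 kHz and 149.8 kHz both map to 4.4 kHz.

47 kHz, 149.8 kHz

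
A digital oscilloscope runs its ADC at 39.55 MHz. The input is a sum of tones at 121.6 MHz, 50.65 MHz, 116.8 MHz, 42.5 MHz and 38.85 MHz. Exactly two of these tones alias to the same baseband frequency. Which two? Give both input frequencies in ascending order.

fs/2 = 19.775 MHz.
121.6 MHz mod fs = 2.95 MHz.
2.95 MHz ≤ fs/2 = 19.775 MHz, appears at 2.95 MHz.
50.65 MHz mod fs = 11.1 MHz.
11.1 MHz ≤ fs/2 = 19.775 MHz, appears at 11.1 MHz.
116.8 MHz mod fs = 37.7 MHz.
37.7 MHz > fs/2 = 19.775 MHz, folds to fs − 37.7 MHz = 1.85 MHz.
42.5 MHz mod fs = 2.95 MHz.
2.95 MHz ≤ fs/2 = 19.775 MHz, appears at 2.95 MHz.
38.85 MHz > fs/2 = 19.775 MHz, folds to fs − 38.85 MHz = 0.7 MHz.
42.5 MHz and 121.6 MHz both map to 2.95 MHz.

42.5 MHz, 121.6 MHz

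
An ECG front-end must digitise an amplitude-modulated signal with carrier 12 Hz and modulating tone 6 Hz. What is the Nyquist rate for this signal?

36 Hz

AM sidebands sit at fc ± fm = 6 Hz and 18 Hz.
Highest-frequency component: 18 Hz.
Nyquist rate = 2 × 18 Hz = 36 Hz.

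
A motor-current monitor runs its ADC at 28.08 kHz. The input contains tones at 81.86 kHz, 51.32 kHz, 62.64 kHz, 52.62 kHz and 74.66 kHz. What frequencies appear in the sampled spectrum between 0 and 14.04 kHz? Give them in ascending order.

fs/2 = 14.04 kHz.
81.86 kHz mod fs = 25.7 kHz.
25.7 kHz > fs/2 = 14.04 kHz, folds to fs − 25.7 kHz = 2.38 kHz.
51.32 kHz mod fs = 23.24 kHz.
23.24 kHz > fs/2 = 14.04 kHz, folds to fs − 23.24 kHz = 4.84 kHz.
62.64 kHz mod fs = 6.48 kHz.
6.48 kHz ≤ fs/2 = 14.04 kHz, appears at 6.48 kHz.
52.62 kHz mod fs = 24.54 kHz.
24.54 kHz > fs/2 = 14.04 kHz, folds to fs − 24.54 kHz = 3.54 kHz.
74.66 kHz mod fs = 18.5 kHz.
18.5 kHz > fs/2 = 14.04 kHz, folds to fs − 18.5 kHz = 9.58 kHz.
Distinct values: {2.38 kHz, 3.54 kHz, 4.84 kHz, 6.48 kHz, 9.58 kHz}.

2.38 kHz, 3.54 kHz, 4.84 kHz, 6.48 kHz, 9.58 kHz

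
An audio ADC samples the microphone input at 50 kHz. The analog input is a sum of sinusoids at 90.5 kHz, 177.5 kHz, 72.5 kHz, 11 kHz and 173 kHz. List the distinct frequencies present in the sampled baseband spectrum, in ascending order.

9.5 kHz, 11 kHz, 22.5 kHz, 23 kHz

fs/2 = 25 kHz.
90.5 kHz mod fs = 40.5 kHz.
40.5 kHz > fs/2 = 25 kHz, folds to fs − 40.5 kHz = 9.5 kHz.
177.5 kHz mod fs = 27.5 kHz.
27.5 kHz > fs/2 = 25 kHz, folds to fs − 27.5 kHz = 22.5 kHz.
72.5 kHz mod fs = 22.5 kHz.
22.5 kHz ≤ fs/2 = 25 kHz, appears at 22.5 kHz.
11 kHz ≤ fs/2 = 25 kHz, passes unchanged.
173 kHz mod fs = 23 kHz.
23 kHz ≤ fs/2 = 25 kHz, appears at 23 kHz.
Distinct values: {9.5 kHz, 11 kHz, 22.5 kHz, 23 kHz}.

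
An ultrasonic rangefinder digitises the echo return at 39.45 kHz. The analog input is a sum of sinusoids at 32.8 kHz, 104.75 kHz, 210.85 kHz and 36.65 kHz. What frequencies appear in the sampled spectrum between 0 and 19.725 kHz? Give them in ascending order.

fs/2 = 19.725 kHz.
32.8 kHz > fs/2 = 19.725 kHz, folds to fs − 32.8 kHz = 6.65 kHz.
104.75 kHz mod fs = 25.85 kHz.
25.85 kHz > fs/2 = 19.725 kHz, folds to fs − 25.85 kHz = 13.6 kHz.
210.85 kHz mod fs = 13.6 kHz.
13.6 kHz ≤ fs/2 = 19.725 kHz, appears at 13.6 kHz.
36.65 kHz > fs/2 = 19.725 kHz, folds to fs − 36.65 kHz = 2.8 kHz.
Distinct values: {2.8 kHz, 6.65 kHz, 13.6 kHz}.

2.8 kHz, 6.65 kHz, 13.6 kHz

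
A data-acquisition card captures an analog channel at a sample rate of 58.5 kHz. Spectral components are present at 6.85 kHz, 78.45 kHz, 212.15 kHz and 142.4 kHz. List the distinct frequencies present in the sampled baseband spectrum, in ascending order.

fs/2 = 29.25 kHz.
6.85 kHz ≤ fs/2 = 29.25 kHz, passes unchanged.
78.45 kHz mod fs = 19.95 kHz.
19.95 kHz ≤ fs/2 = 29.25 kHz, appears at 19.95 kHz.
212.15 kHz mod fs = 36.65 kHz.
36.65 kHz > fs/2 = 29.25 kHz, folds to fs − 36.65 kHz = 21.85 kHz.
142.4 kHz mod fs = 25.4 kHz.
25.4 kHz ≤ fs/2 = 29.25 kHz, appears at 25.4 kHz.
Distinct values: {6.85 kHz, 19.95 kHz, 21.85 kHz, 25.4 kHz}.

6.85 kHz, 19.95 kHz, 21.85 kHz, 25.4 kHz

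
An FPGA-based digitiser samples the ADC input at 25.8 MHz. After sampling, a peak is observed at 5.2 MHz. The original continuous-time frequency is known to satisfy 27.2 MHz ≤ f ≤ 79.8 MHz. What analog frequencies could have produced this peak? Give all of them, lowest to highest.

31 MHz, 46.4 MHz, 56.8 MHz, 72.2 MHz

Frequencies that alias to 5.2 MHz are k·fs ± 5.2 MHz for integer k ≥ 0.
k=0: 5.2 MHz.
k=1: 20.6 MHz, 31 MHz.
k=2: 46.4 MHz, 56.8 MHz.
k=3: 72.2 MHz, 82.6 MHz.
k=4: 98 MHz, 108.4 MHz.
Within [27.2 MHz, 79.8 MHz]: 31 MHz, 46.4 MHz, 56.8 MHz, 72.2 MHz.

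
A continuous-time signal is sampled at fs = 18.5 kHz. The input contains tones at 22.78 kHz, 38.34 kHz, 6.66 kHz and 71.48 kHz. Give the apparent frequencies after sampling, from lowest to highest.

fs/2 = 9.25 kHz.
22.78 kHz mod fs = 4.28 kHz.
4.28 kHz ≤ fs/2 = 9.25 kHz, appears at 4.28 kHz.
38.34 kHz mod fs = 1.34 kHz.
1.34 kHz ≤ fs/2 = 9.25 kHz, appears at 1.34 kHz.
6.66 kHz ≤ fs/2 = 9.25 kHz, passes unchanged.
71.48 kHz mod fs = 15.98 kHz.
15.98 kHz > fs/2 = 9.25 kHz, folds to fs − 15.98 kHz = 2.52 kHz.
Distinct values: {1.34 kHz, 2.52 kHz, 4.28 kHz, 6.66 kHz}.

1.34 kHz, 2.52 kHz, 4.28 kHz, 6.66 kHz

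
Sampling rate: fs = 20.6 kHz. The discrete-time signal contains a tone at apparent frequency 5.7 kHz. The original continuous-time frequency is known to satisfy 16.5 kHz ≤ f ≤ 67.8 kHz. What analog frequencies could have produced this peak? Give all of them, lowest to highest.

26.3 kHz, 35.5 kHz, 46.9 kHz, 56.1 kHz, 67.5 kHz

Frequencies that alias to 5.7 kHz are k·fs ± 5.7 kHz for integer k ≥ 0.
k=0: 5.7 kHz.
k=1: 14.9 kHz, 26.3 kHz.
k=2: 35.5 kHz, 46.9 kHz.
k=3: 56.1 kHz, 67.5 kHz.
k=4: 76.7 kHz, 88.1 kHz.
Within [16.5 kHz, 67.8 kHz]: 26.3 kHz, 35.5 kHz, 46.9 kHz, 56.1 kHz, 67.5 kHz.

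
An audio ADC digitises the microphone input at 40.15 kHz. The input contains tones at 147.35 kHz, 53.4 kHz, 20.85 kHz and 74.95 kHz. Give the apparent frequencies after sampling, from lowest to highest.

5.35 kHz, 13.25 kHz, 19.3 kHz

fs/2 = 20.075 kHz.
147.35 kHz mod fs = 26.9 kHz.
26.9 kHz > fs/2 = 20.075 kHz, folds to fs − 26.9 kHz = 13.25 kHz.
53.4 kHz mod fs = 13.25 kHz.
13.25 kHz ≤ fs/2 = 20.075 kHz, appears at 13.25 kHz.
20.85 kHz > fs/2 = 20.075 kHz, folds to fs − 20.85 kHz = 19.3 kHz.
74.95 kHz mod fs = 34.8 kHz.
34.8 kHz > fs/2 = 20.075 kHz, folds to fs − 34.8 kHz = 5.35 kHz.
Distinct values: {5.35 kHz, 13.25 kHz, 19.3 kHz}.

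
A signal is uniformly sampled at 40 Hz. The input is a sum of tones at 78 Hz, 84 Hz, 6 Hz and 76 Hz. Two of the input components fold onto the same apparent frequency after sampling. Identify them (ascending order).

76 Hz, 84 Hz

fs/2 = 20 Hz.
78 Hz mod fs = 38 Hz.
38 Hz > fs/2 = 20 Hz, folds to fs − 38 Hz = 2 Hz.
84 Hz mod fs = 4 Hz.
4 Hz ≤ fs/2 = 20 Hz, appears at 4 Hz.
6 Hz ≤ fs/2 = 20 Hz, passes unchanged.
76 Hz mod fs = 36 Hz.
36 Hz > fs/2 = 20 Hz, folds to fs − 36 Hz = 4 Hz.
76 Hz and 84 Hz both map to 4 Hz.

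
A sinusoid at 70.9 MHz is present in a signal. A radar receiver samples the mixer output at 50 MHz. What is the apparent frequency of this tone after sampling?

20.9 MHz

70.9 MHz mod fs = 20.9 MHz.
20.9 MHz ≤ fs/2 = 25 MHz, appears at 20.9 MHz.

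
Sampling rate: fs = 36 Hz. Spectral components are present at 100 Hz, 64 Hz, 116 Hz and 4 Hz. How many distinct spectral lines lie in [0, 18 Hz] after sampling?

2

fs/2 = 18 Hz.
100 Hz mod fs = 28 Hz.
28 Hz > fs/2 = 18 Hz, folds to fs − 28 Hz = 8 Hz.
64 Hz mod fs = 28 Hz.
28 Hz > fs/2 = 18 Hz, folds to fs − 28 Hz = 8 Hz.
116 Hz mod fs = 8 Hz.
8 Hz ≤ fs/2 = 18 Hz, appears at 8 Hz.
4 Hz ≤ fs/2 = 18 Hz, passes unchanged.
Distinct values: {4 Hz, 8 Hz} → 2.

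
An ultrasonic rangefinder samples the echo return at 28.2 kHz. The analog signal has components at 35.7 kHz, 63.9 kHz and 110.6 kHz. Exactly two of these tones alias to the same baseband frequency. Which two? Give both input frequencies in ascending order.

fs/2 = 14.1 kHz.
35.7 kHz mod fs = 7.5 kHz.
7.5 kHz ≤ fs/2 = 14.1 kHz, appears at 7.5 kHz.
63.9 kHz mod fs = 7.5 kHz.
7.5 kHz ≤ fs/2 = 14.1 kHz, appears at 7.5 kHz.
110.6 kHz mod fs = 26 kHz.
26 kHz > fs/2 = 14.1 kHz, folds to fs − 26 kHz = 2.2 kHz.
35.7 kHz and 63.9 kHz both map to 7.5 kHz.

35.7 kHz, 63.9 kHz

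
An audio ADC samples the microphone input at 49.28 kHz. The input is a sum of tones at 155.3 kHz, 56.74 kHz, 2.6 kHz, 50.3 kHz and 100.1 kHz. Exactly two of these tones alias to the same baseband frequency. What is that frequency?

7.46 kHz

fs/2 = 24.64 kHz.
155.3 kHz mod fs = 7.46 kHz.
7.46 kHz ≤ fs/2 = 24.64 kHz, appears at 7.46 kHz.
56.74 kHz mod fs = 7.46 kHz.
7.46 kHz ≤ fs/2 = 24.64 kHz, appears at 7.46 kHz.
2.6 kHz ≤ fs/2 = 24.64 kHz, passes unchanged.
50.3 kHz mod fs = 1.02 kHz.
1.02 kHz ≤ fs/2 = 24.64 kHz, appears at 1.02 kHz.
100.1 kHz mod fs = 1.54 kHz.
1.54 kHz ≤ fs/2 = 24.64 kHz, appears at 1.54 kHz.
56.74 kHz and 155.3 kHz both map to 7.46 kHz.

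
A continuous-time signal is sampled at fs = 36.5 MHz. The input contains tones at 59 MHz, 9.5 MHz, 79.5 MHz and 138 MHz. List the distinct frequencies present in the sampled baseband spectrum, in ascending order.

fs/2 = 18.25 MHz.
59 MHz mod fs = 22.5 MHz.
22.5 MHz > fs/2 = 18.25 MHz, folds to fs − 22.5 MHz = 14 MHz.
9.5 MHz ≤ fs/2 = 18.25 MHz, passes unchanged.
79.5 MHz mod fs = 6.5 MHz.
6.5 MHz ≤ fs/2 = 18.25 MHz, appears at 6.5 MHz.
138 MHz mod fs = 28.5 MHz.
28.5 MHz > fs/2 = 18.25 MHz, folds to fs − 28.5 MHz = 8 MHz.
Distinct values: {6.5 MHz, 8 MHz, 9.5 MHz, 14 MHz}.

6.5 MHz, 8 MHz, 9.5 MHz, 14 MHz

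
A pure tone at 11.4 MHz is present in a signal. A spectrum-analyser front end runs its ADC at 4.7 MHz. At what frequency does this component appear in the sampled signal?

11.4 MHz mod fs = 2 MHz.
2 MHz ≤ fs/2 = 2.35 MHz, appears at 2 MHz.

2 MHz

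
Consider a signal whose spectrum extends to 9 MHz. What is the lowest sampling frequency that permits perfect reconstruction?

18 MHz

Nyquist rate = 2 × 9 MHz = 18 MHz.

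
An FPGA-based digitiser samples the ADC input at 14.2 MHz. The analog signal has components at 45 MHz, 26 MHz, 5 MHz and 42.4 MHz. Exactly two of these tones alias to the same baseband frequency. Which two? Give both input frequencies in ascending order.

fs/2 = 7.1 MHz.
45 MHz mod fs = 2.4 MHz.
2.4 MHz ≤ fs/2 = 7.1 MHz, appears at 2.4 MHz.
26 MHz mod fs = 11.8 MHz.
11.8 MHz > fs/2 = 7.1 MHz, folds to fs − 11.8 MHz = 2.4 MHz.
5 MHz ≤ fs/2 = 7.1 MHz, passes unchanged.
42.4 MHz mod fs = 14 MHz.
14 MHz > fs/2 = 7.1 MHz, folds to fs − 14 MHz = 0.2 MHz.
26 MHz and 45 MHz both map to 2.4 MHz.

26 MHz, 45 MHz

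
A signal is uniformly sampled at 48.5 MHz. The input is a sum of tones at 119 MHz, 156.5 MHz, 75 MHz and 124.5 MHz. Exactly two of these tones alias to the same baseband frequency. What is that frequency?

fs/2 = 24.25 MHz.
119 MHz mod fs = 22 MHz.
22 MHz ≤ fs/2 = 24.25 MHz, appears at 22 MHz.
156.5 MHz mod fs = 11 MHz.
11 MHz ≤ fs/2 = 24.25 MHz, appears at 11 MHz.
75 MHz mod fs = 26.5 MHz.
26.5 MHz > fs/2 = 24.25 MHz, folds to fs − 26.5 MHz = 22 MHz.
124.5 MHz mod fs = 27.5 MHz.
27.5 MHz > fs/2 = 24.25 MHz, folds to fs − 27.5 MHz = 21 MHz.
75 MHz and 119 MHz both map to 22 MHz.

22 MHz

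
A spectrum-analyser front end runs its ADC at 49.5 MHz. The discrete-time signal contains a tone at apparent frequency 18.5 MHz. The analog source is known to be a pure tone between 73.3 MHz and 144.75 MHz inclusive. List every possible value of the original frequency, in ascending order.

Frequencies that alias to 18.5 MHz are k·fs ± 18.5 MHz for integer k ≥ 0.
k=0: 18.5 MHz.
k=1: 31 MHz, 68 MHz.
k=2: 80.5 MHz, 117.5 MHz.
k=3: 130 MHz, 167 MHz.
k=4: 179.5 MHz, 216.5 MHz.
Within [73.3 MHz, 144.75 MHz]: 80.5 MHz, 117.5 MHz, 130 MHz.

80.5 MHz, 117.5 MHz, 130 MHz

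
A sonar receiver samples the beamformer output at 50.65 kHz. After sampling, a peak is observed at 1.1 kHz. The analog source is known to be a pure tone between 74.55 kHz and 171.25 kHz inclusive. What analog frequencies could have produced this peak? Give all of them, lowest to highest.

100.2 kHz, 102.4 kHz, 150.85 kHz, 153.05 kHz

Frequencies that alias to 1.1 kHz are k·fs ± 1.1 kHz for integer k ≥ 0.
k=0: 1.1 kHz.
k=1: 49.55 kHz, 51.75 kHz.
k=2: 100.2 kHz, 102.4 kHz.
k=3: 150.85 kHz, 153.05 kHz.
k=4: 201.5 kHz, 203.7 kHz.
Within [74.55 kHz, 171.25 kHz]: 100.2 kHz, 102.4 kHz, 150.85 kHz, 153.05 kHz.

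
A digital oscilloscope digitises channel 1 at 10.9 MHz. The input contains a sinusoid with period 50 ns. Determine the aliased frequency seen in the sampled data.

1.8 MHz

T = 50 ns → f = 1/T = 20 MHz.
20 MHz mod fs = 9.1 MHz.
9.1 MHz > fs/2 = 5.45 MHz, folds to fs − 9.1 MHz = 1.8 MHz.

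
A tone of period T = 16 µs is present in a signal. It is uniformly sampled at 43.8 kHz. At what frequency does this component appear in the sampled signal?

18.7 kHz

T = 16 µs → f = 1/T = 62.5 kHz.
62.5 kHz mod fs = 18.7 kHz.
18.7 kHz ≤ fs/2 = 21.9 kHz, appears at 18.7 kHz.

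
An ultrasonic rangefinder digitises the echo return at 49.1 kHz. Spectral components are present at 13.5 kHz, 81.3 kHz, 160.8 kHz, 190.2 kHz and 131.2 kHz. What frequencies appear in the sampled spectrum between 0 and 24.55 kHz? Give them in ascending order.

fs/2 = 24.55 kHz.
13.5 kHz ≤ fs/2 = 24.55 kHz, passes unchanged.
81.3 kHz mod fs = 32.2 kHz.
32.2 kHz > fs/2 = 24.55 kHz, folds to fs − 32.2 kHz = 16.9 kHz.
160.8 kHz mod fs = 13.5 kHz.
13.5 kHz ≤ fs/2 = 24.55 kHz, appears at 13.5 kHz.
190.2 kHz mod fs = 42.9 kHz.
42.9 kHz > fs/2 = 24.55 kHz, folds to fs − 42.9 kHz = 6.2 kHz.
131.2 kHz mod fs = 33 kHz.
33 kHz > fs/2 = 24.55 kHz, folds to fs − 33 kHz = 16.1 kHz.
Distinct values: {6.2 kHz, 13.5 kHz, 16.1 kHz, 16.9 kHz}.

6.2 kHz, 13.5 kHz, 16.1 kHz, 16.9 kHz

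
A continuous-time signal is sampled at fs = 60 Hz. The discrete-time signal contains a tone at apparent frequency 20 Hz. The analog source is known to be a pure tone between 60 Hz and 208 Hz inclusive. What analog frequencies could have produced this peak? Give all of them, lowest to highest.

80 Hz, 100 Hz, 140 Hz, 160 Hz, 200 Hz

Frequencies that alias to 20 Hz are k·fs ± 20 Hz for integer k ≥ 0.
k=0: 20 Hz.
k=1: 40 Hz, 80 Hz.
k=2: 100 Hz, 140 Hz.
k=3: 160 Hz, 200 Hz.
k=4: 220 Hz, 260 Hz.
Within [60 Hz, 208 Hz]: 80 Hz, 100 Hz, 140 Hz, 160 Hz, 200 Hz.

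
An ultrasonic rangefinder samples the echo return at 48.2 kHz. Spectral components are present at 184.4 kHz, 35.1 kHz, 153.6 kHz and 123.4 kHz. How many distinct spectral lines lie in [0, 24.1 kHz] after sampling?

4

fs/2 = 24.1 kHz.
184.4 kHz mod fs = 39.8 kHz.
39.8 kHz > fs/2 = 24.1 kHz, folds to fs − 39.8 kHz = 8.4 kHz.
35.1 kHz > fs/2 = 24.1 kHz, folds to fs − 35.1 kHz = 13.1 kHz.
153.6 kHz mod fs = 9 kHz.
9 kHz ≤ fs/2 = 24.1 kHz, appears at 9 kHz.
123.4 kHz mod fs = 27 kHz.
27 kHz > fs/2 = 24.1 kHz, folds to fs − 27 kHz = 21.2 kHz.
Distinct values: {8.4 kHz, 9 kHz, 13.1 kHz, 21.2 kHz} → 4.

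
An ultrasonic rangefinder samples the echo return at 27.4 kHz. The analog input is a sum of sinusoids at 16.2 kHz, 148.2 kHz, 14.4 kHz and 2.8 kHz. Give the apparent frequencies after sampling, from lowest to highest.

fs/2 = 13.7 kHz.
16.2 kHz > fs/2 = 13.7 kHz, folds to fs − 16.2 kHz = 11.2 kHz.
148.2 kHz mod fs = 11.2 kHz.
11.2 kHz ≤ fs/2 = 13.7 kHz, appears at 11.2 kHz.
14.4 kHz > fs/2 = 13.7 kHz, folds to fs − 14.4 kHz = 13 kHz.
2.8 kHz ≤ fs/2 = 13.7 kHz, passes unchanged.
Distinct values: {2.8 kHz, 11.2 kHz, 13 kHz}.

2.8 kHz, 11.2 kHz, 13 kHz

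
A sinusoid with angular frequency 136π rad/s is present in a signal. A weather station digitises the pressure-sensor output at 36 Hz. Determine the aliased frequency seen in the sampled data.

4 Hz

ω = 136π rad/s → f = ω/(2π) = 68 Hz.
68 Hz mod fs = 32 Hz.
32 Hz > fs/2 = 18 Hz, folds to fs − 32 Hz = 4 Hz.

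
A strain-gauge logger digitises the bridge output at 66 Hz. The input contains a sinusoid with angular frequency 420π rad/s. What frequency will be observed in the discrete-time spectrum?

12 Hz

ω = 420π rad/s → f = ω/(2π) = 210 Hz.
210 Hz mod fs = 12 Hz.
12 Hz ≤ fs/2 = 33 Hz, appears at 12 Hz.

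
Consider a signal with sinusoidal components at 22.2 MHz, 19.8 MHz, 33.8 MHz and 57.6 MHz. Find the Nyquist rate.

115.2 MHz

Highest-frequency component: 57.6 MHz.
Nyquist rate = 2 × 57.6 MHz = 115.2 MHz.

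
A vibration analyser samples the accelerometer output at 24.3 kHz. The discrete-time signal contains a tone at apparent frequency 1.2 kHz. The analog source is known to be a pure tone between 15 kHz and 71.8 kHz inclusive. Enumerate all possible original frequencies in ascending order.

Frequencies that alias to 1.2 kHz are k·fs ± 1.2 kHz for integer k ≥ 0.
k=0: 1.2 kHz.
k=1: 23.1 kHz, 25.5 kHz.
k=2: 47.4 kHz, 49.8 kHz.
k=3: 71.7 kHz, 74.1 kHz.
k=4: 96 kHz, 98.4 kHz.
Within [15 kHz, 71.8 kHz]: 23.1 kHz, 25.5 kHz, 47.4 kHz, 49.8 kHz, 71.7 kHz.

23.1 kHz, 25.5 kHz, 47.4 kHz, 49.8 kHz, 71.7 kHz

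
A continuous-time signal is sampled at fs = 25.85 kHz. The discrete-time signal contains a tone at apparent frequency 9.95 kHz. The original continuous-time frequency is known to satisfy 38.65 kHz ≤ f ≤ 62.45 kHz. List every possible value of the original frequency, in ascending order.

Frequencies that alias to 9.95 kHz are k·fs ± 9.95 kHz for integer k ≥ 0.
k=0: 9.95 kHz.
k=1: 15.9 kHz, 35.8 kHz.
k=2: 41.75 kHz, 61.65 kHz.
k=3: 67.6 kHz, 87.5 kHz.
Within [38.65 kHz, 62.45 kHz]: 41.75 kHz, 61.65 kHz.

41.75 kHz, 61.65 kHz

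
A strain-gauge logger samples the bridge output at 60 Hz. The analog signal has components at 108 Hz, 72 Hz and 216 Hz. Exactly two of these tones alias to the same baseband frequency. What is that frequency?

12 Hz

fs/2 = 30 Hz.
108 Hz mod fs = 48 Hz.
48 Hz > fs/2 = 30 Hz, folds to fs − 48 Hz = 12 Hz.
72 Hz mod fs = 12 Hz.
12 Hz ≤ fs/2 = 30 Hz, appears at 12 Hz.
216 Hz mod fs = 36 Hz.
36 Hz > fs/2 = 30 Hz, folds to fs − 36 Hz = 24 Hz.
72 Hz and 108 Hz both map to 12 Hz.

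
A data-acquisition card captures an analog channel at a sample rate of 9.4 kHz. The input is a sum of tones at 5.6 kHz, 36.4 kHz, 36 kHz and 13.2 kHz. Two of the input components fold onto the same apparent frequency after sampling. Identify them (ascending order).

fs/2 = 4.7 kHz.
5.6 kHz > fs/2 = 4.7 kHz, folds to fs − 5.6 kHz = 3.8 kHz.
36.4 kHz mod fs = 8.2 kHz.
8.2 kHz > fs/2 = 4.7 kHz, folds to fs − 8.2 kHz = 1.2 kHz.
36 kHz mod fs = 7.8 kHz.
7.8 kHz > fs/2 = 4.7 kHz, folds to fs − 7.8 kHz = 1.6 kHz.
13.2 kHz mod fs = 3.8 kHz.
3.8 kHz ≤ fs/2 = 4.7 kHz, appears at 3.8 kHz.
5.6 kHz and 13.2 kHz both map to 3.8 kHz.

5.6 kHz, 13.2 kHz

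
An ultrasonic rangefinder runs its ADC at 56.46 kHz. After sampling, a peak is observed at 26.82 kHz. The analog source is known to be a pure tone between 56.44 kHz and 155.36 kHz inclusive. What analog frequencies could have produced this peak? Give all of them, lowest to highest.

83.28 kHz, 86.1 kHz, 139.74 kHz, 142.56 kHz

Frequencies that alias to 26.82 kHz are k·fs ± 26.82 kHz for integer k ≥ 0.
k=0: 26.82 kHz.
k=1: 29.64 kHz, 83.28 kHz.
k=2: 86.1 kHz, 139.74 kHz.
k=3: 142.56 kHz, 196.2 kHz.
k=4: 199.02 kHz, 252.66 kHz.
Within [56.44 kHz, 155.36 kHz]: 83.28 kHz, 86.1 kHz, 139.74 kHz, 142.56 kHz.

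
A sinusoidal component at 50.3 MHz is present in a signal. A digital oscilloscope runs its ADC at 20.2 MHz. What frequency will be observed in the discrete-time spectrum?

50.3 MHz mod fs = 9.9 MHz.
9.9 MHz ≤ fs/2 = 10.1 MHz, appears at 9.9 MHz.

9.9 MHz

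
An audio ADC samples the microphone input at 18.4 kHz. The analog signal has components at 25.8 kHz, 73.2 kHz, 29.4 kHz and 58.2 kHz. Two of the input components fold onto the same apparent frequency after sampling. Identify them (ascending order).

fs/2 = 9.2 kHz.
25.8 kHz mod fs = 7.4 kHz.
7.4 kHz ≤ fs/2 = 9.2 kHz, appears at 7.4 kHz.
73.2 kHz mod fs = 18 kHz.
18 kHz > fs/2 = 9.2 kHz, folds to fs − 18 kHz = 0.4 kHz.
29.4 kHz mod fs = 11 kHz.
11 kHz > fs/2 = 9.2 kHz, folds to fs − 11 kHz = 7.4 kHz.
58.2 kHz mod fs = 3 kHz.
3 kHz ≤ fs/2 = 9.2 kHz, appears at 3 kHz.
25.8 kHz and 29.4 kHz both map to 7.4 kHz.

25.8 kHz, 29.4 kHz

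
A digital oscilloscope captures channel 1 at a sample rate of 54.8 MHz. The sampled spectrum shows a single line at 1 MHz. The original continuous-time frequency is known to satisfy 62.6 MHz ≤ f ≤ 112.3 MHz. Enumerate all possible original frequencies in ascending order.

Frequencies that alias to 1 MHz are k·fs ± 1 MHz for integer k ≥ 0.
k=0: 1 MHz.
k=1: 53.8 MHz, 55.8 MHz.
k=2: 108.6 MHz, 110.6 MHz.
k=3: 163.4 MHz, 165.4 MHz.
Within [62.6 MHz, 112.3 MHz]: 108.6 MHz, 110.6 MHz.

108.6 MHz, 110.6 MHz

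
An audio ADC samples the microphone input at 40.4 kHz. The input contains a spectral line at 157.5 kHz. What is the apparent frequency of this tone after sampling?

4.1 kHz

157.5 kHz mod fs = 36.3 kHz.
36.3 kHz > fs/2 = 20.2 kHz, folds to fs − 36.3 kHz = 4.1 kHz.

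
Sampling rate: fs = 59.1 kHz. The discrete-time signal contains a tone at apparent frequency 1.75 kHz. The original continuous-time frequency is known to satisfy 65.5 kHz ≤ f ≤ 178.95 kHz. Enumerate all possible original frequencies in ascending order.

Frequencies that alias to 1.75 kHz are k·fs ± 1.75 kHz for integer k ≥ 0.
k=0: 1.75 kHz.
k=1: 57.35 kHz, 60.85 kHz.
k=2: 116.45 kHz, 119.95 kHz.
k=3: 175.55 kHz, 179.05 kHz.
k=4: 234.65 kHz, 238.15 kHz.
Within [65.5 kHz, 178.95 kHz]: 116.45 kHz, 119.95 kHz, 175.55 kHz.

116.45 kHz, 119.95 kHz, 175.55 kHz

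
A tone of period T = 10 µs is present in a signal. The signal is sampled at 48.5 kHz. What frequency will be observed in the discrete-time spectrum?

3 kHz

T = 10 µs → f = 1/T = 100 kHz.
100 kHz mod fs = 3 kHz.
3 kHz ≤ fs/2 = 24.25 kHz, appears at 3 kHz.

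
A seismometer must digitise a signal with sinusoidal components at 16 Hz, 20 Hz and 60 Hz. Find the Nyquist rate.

120 Hz

Highest-frequency component: 60 Hz.
Nyquist rate = 2 × 60 Hz = 120 Hz.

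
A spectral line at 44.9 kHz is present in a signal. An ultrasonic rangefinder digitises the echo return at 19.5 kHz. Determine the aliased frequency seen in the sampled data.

5.9 kHz

44.9 kHz mod fs = 5.9 kHz.
5.9 kHz ≤ fs/2 = 9.75 kHz, appears at 5.9 kHz.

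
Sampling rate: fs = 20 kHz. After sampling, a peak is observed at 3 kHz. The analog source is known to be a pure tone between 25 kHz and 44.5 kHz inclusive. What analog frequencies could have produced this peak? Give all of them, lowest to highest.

37 kHz, 43 kHz

Frequencies that alias to 3 kHz are k·fs ± 3 kHz for integer k ≥ 0.
k=0: 3 kHz.
k=1: 17 kHz, 23 kHz.
k=2: 37 kHz, 43 kHz.
k=3: 57 kHz, 63 kHz.
Within [25 kHz, 44.5 kHz]: 37 kHz, 43 kHz.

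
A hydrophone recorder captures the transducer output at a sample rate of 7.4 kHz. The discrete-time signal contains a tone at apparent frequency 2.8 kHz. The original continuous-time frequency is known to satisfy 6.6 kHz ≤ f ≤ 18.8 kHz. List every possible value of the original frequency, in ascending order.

10.2 kHz, 12 kHz, 17.6 kHz

Frequencies that alias to 2.8 kHz are k·fs ± 2.8 kHz for integer k ≥ 0.
k=0: 2.8 kHz.
k=1: 4.6 kHz, 10.2 kHz.
k=2: 12 kHz, 17.6 kHz.
k=3: 19.4 kHz, 25 kHz.
Within [6.6 kHz, 18.8 kHz]: 10.2 kHz, 12 kHz, 17.6 kHz.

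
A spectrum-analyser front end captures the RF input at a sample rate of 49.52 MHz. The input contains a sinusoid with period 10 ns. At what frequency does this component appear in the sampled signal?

0.96 MHz

T = 10 ns → f = 1/T = 100 MHz.
100 MHz mod fs = 0.96 MHz.
0.96 MHz ≤ fs/2 = 24.76 MHz, appears at 0.96 MHz.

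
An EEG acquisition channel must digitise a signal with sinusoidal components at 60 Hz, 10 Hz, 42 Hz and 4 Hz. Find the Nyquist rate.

120 Hz

Highest-frequency component: 60 Hz.
Nyquist rate = 2 × 60 Hz = 120 Hz.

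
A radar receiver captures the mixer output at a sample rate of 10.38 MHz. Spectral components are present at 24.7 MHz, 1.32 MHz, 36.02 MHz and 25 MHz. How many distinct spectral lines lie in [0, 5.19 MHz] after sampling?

4

fs/2 = 5.19 MHz.
24.7 MHz mod fs = 3.94 MHz.
3.94 MHz ≤ fs/2 = 5.19 MHz, appears at 3.94 MHz.
1.32 MHz ≤ fs/2 = 5.19 MHz, passes unchanged.
36.02 MHz mod fs = 4.88 MHz.
4.88 MHz ≤ fs/2 = 5.19 MHz, appears at 4.88 MHz.
25 MHz mod fs = 4.24 MHz.
4.24 MHz ≤ fs/2 = 5.19 MHz, appears at 4.24 MHz.
Distinct values: {1.32 MHz, 3.94 MHz, 4.24 MHz, 4.88 MHz} → 4.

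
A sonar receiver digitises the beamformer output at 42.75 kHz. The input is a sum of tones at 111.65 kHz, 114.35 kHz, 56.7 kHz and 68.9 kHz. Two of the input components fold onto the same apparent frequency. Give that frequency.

fs/2 = 21.375 kHz.
111.65 kHz mod fs = 26.15 kHz.
26.15 kHz > fs/2 = 21.375 kHz, folds to fs − 26.15 kHz = 16.6 kHz.
114.35 kHz mod fs = 28.85 kHz.
28.85 kHz > fs/2 = 21.375 kHz, folds to fs − 28.85 kHz = 13.9 kHz.
56.7 kHz mod fs = 13.95 kHz.
13.95 kHz ≤ fs/2 = 21.375 kHz, appears at 13.95 kHz.
68.9 kHz mod fs = 26.15 kHz.
26.15 kHz > fs/2 = 21.375 kHz, folds to fs − 26.15 kHz = 16.6 kHz.
68.9 kHz and 111.65 kHz both map to 16.6 kHz.

16.6 kHz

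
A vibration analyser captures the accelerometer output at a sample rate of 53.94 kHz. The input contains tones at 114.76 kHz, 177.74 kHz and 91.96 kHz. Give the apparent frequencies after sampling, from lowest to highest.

6.88 kHz, 15.92 kHz

fs/2 = 26.97 kHz.
114.76 kHz mod fs = 6.88 kHz.
6.88 kHz ≤ fs/2 = 26.97 kHz, appears at 6.88 kHz.
177.74 kHz mod fs = 15.92 kHz.
15.92 kHz ≤ fs/2 = 26.97 kHz, appears at 15.92 kHz.
91.96 kHz mod fs = 38.02 kHz.
38.02 kHz > fs/2 = 26.97 kHz, folds to fs − 38.02 kHz = 15.92 kHz.
Distinct values: {6.88 kHz, 15.92 kHz}.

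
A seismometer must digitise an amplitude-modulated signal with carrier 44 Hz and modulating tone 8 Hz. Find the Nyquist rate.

104 Hz

AM sidebands sit at fc ± fm = 36 Hz and 52 Hz.
Highest-frequency component: 52 Hz.
Nyquist rate = 2 × 52 Hz = 104 Hz.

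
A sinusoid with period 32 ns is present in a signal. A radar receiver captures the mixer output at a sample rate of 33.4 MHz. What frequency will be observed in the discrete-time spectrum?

2.15 MHz

T = 32 ns → f = 1/T = 31.25 MHz.
31.25 MHz > fs/2 = 16.7 MHz, folds to fs − 31.25 MHz = 2.15 MHz.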